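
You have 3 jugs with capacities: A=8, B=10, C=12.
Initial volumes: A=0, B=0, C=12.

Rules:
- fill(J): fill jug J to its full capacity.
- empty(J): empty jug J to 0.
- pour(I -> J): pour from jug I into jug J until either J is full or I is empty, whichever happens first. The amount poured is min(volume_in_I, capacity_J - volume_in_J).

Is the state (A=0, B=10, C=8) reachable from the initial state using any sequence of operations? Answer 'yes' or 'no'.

BFS from (A=0, B=0, C=12):
  1. fill(A) -> (A=8 B=0 C=12)
  2. fill(B) -> (A=8 B=10 C=12)
  3. empty(C) -> (A=8 B=10 C=0)
  4. pour(A -> C) -> (A=0 B=10 C=8)
Target reached → yes.

Answer: yes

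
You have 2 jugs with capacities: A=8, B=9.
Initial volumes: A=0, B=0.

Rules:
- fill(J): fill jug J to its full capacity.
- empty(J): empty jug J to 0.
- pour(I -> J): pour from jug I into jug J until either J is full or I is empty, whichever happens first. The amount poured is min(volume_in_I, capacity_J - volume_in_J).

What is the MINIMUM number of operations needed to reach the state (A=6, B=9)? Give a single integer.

Answer: 8

Derivation:
BFS from (A=0, B=0). One shortest path:
  1. fill(A) -> (A=8 B=0)
  2. pour(A -> B) -> (A=0 B=8)
  3. fill(A) -> (A=8 B=8)
  4. pour(A -> B) -> (A=7 B=9)
  5. empty(B) -> (A=7 B=0)
  6. pour(A -> B) -> (A=0 B=7)
  7. fill(A) -> (A=8 B=7)
  8. pour(A -> B) -> (A=6 B=9)
Reached target in 8 moves.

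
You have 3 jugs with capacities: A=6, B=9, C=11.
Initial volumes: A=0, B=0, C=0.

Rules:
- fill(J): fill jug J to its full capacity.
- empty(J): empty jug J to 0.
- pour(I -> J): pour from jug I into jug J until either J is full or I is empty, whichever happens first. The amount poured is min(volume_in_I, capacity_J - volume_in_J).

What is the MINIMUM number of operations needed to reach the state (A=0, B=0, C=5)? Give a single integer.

BFS from (A=0, B=0, C=0). One shortest path:
  1. fill(C) -> (A=0 B=0 C=11)
  2. pour(C -> A) -> (A=6 B=0 C=5)
  3. empty(A) -> (A=0 B=0 C=5)
Reached target in 3 moves.

Answer: 3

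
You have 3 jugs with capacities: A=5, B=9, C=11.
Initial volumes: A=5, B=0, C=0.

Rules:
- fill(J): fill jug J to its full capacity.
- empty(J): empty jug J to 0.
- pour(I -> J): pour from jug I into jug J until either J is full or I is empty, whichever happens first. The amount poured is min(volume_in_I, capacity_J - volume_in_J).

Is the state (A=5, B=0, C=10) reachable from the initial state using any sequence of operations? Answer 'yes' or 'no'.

Answer: yes

Derivation:
BFS from (A=5, B=0, C=0):
  1. pour(A -> C) -> (A=0 B=0 C=5)
  2. fill(A) -> (A=5 B=0 C=5)
  3. pour(A -> C) -> (A=0 B=0 C=10)
  4. fill(A) -> (A=5 B=0 C=10)
Target reached → yes.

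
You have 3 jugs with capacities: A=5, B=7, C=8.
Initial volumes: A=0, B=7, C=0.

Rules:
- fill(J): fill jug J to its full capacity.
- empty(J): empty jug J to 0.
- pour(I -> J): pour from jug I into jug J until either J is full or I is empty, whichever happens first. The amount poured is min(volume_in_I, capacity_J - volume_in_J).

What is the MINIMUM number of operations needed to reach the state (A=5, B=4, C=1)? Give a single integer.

BFS from (A=0, B=7, C=0). One shortest path:
  1. fill(C) -> (A=0 B=7 C=8)
  2. pour(B -> A) -> (A=5 B=2 C=8)
  3. empty(A) -> (A=0 B=2 C=8)
  4. pour(B -> A) -> (A=2 B=0 C=8)
  5. pour(C -> B) -> (A=2 B=7 C=1)
  6. pour(B -> A) -> (A=5 B=4 C=1)
Reached target in 6 moves.

Answer: 6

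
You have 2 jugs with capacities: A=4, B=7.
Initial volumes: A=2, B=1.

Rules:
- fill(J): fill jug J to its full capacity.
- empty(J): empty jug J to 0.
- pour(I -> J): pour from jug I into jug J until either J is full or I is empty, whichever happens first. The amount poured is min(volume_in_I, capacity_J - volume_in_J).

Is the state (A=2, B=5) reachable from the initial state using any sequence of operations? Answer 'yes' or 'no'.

BFS explored all 23 reachable states.
Reachable set includes: (0,0), (0,1), (0,2), (0,3), (0,4), (0,5), (0,6), (0,7), (1,0), (1,7), (2,0), (2,1) ...
Target (A=2, B=5) not in reachable set → no.

Answer: no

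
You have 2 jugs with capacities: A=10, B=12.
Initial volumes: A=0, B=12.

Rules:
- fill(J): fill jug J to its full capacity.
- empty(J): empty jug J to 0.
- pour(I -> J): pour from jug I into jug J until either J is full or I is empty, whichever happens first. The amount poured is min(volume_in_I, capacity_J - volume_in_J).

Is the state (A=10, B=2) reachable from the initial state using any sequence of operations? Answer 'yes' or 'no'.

BFS from (A=0, B=12):
  1. pour(B -> A) -> (A=10 B=2)
Target reached → yes.

Answer: yes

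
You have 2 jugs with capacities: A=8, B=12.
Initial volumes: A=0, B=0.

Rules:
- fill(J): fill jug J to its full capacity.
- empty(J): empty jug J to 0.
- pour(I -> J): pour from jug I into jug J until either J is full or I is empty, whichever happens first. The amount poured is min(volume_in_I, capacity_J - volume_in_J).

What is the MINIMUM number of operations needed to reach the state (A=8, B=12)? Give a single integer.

Answer: 2

Derivation:
BFS from (A=0, B=0). One shortest path:
  1. fill(A) -> (A=8 B=0)
  2. fill(B) -> (A=8 B=12)
Reached target in 2 moves.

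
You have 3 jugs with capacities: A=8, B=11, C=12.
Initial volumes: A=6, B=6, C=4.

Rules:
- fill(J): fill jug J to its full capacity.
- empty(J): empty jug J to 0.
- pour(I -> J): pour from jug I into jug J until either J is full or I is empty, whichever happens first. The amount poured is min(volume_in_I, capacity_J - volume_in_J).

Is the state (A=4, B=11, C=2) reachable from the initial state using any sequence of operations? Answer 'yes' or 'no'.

BFS from (A=6, B=6, C=4):
  1. pour(A -> B) -> (A=1 B=11 C=4)
  2. empty(B) -> (A=1 B=0 C=4)
  3. pour(A -> B) -> (A=0 B=1 C=4)
  4. pour(C -> A) -> (A=4 B=1 C=0)
  5. fill(C) -> (A=4 B=1 C=12)
  6. pour(C -> B) -> (A=4 B=11 C=2)
Target reached → yes.

Answer: yes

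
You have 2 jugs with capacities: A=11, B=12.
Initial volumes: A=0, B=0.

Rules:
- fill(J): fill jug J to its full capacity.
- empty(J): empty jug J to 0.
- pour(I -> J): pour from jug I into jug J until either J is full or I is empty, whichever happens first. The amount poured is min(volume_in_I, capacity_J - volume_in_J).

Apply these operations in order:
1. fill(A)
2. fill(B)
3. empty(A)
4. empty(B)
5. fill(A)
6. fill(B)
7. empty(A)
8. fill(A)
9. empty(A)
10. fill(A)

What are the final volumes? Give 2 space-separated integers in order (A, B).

Step 1: fill(A) -> (A=11 B=0)
Step 2: fill(B) -> (A=11 B=12)
Step 3: empty(A) -> (A=0 B=12)
Step 4: empty(B) -> (A=0 B=0)
Step 5: fill(A) -> (A=11 B=0)
Step 6: fill(B) -> (A=11 B=12)
Step 7: empty(A) -> (A=0 B=12)
Step 8: fill(A) -> (A=11 B=12)
Step 9: empty(A) -> (A=0 B=12)
Step 10: fill(A) -> (A=11 B=12)

Answer: 11 12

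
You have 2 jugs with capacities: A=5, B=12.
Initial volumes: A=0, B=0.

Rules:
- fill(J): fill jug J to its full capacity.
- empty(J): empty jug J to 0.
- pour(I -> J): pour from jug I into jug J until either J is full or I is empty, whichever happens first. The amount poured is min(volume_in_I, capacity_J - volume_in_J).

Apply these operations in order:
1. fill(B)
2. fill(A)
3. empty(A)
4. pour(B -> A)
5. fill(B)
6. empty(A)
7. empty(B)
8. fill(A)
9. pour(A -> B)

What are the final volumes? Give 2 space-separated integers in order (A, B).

Step 1: fill(B) -> (A=0 B=12)
Step 2: fill(A) -> (A=5 B=12)
Step 3: empty(A) -> (A=0 B=12)
Step 4: pour(B -> A) -> (A=5 B=7)
Step 5: fill(B) -> (A=5 B=12)
Step 6: empty(A) -> (A=0 B=12)
Step 7: empty(B) -> (A=0 B=0)
Step 8: fill(A) -> (A=5 B=0)
Step 9: pour(A -> B) -> (A=0 B=5)

Answer: 0 5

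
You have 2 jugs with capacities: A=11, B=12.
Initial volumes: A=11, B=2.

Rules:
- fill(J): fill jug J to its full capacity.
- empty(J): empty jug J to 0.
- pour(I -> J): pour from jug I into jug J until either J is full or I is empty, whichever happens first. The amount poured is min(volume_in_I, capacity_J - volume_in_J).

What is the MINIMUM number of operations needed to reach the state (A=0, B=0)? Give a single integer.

BFS from (A=11, B=2). One shortest path:
  1. empty(A) -> (A=0 B=2)
  2. empty(B) -> (A=0 B=0)
Reached target in 2 moves.

Answer: 2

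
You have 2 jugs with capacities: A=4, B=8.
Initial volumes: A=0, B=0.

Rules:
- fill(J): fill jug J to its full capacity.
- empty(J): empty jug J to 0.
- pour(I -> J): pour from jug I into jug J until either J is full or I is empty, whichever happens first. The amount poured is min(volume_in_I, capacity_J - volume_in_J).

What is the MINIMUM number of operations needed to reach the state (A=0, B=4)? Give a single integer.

BFS from (A=0, B=0). One shortest path:
  1. fill(A) -> (A=4 B=0)
  2. pour(A -> B) -> (A=0 B=4)
Reached target in 2 moves.

Answer: 2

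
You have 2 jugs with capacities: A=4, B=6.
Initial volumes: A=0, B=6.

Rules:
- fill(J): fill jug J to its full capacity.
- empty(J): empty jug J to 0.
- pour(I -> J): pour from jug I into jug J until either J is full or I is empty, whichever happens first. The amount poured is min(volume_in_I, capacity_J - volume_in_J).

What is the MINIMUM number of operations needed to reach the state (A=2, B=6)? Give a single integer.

Answer: 4

Derivation:
BFS from (A=0, B=6). One shortest path:
  1. pour(B -> A) -> (A=4 B=2)
  2. empty(A) -> (A=0 B=2)
  3. pour(B -> A) -> (A=2 B=0)
  4. fill(B) -> (A=2 B=6)
Reached target in 4 moves.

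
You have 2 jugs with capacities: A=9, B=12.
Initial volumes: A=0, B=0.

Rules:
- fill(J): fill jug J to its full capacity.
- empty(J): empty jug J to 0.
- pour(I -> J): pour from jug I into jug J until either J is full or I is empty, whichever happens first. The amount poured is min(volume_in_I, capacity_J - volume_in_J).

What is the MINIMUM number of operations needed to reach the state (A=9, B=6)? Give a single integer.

Answer: 6

Derivation:
BFS from (A=0, B=0). One shortest path:
  1. fill(B) -> (A=0 B=12)
  2. pour(B -> A) -> (A=9 B=3)
  3. empty(A) -> (A=0 B=3)
  4. pour(B -> A) -> (A=3 B=0)
  5. fill(B) -> (A=3 B=12)
  6. pour(B -> A) -> (A=9 B=6)
Reached target in 6 moves.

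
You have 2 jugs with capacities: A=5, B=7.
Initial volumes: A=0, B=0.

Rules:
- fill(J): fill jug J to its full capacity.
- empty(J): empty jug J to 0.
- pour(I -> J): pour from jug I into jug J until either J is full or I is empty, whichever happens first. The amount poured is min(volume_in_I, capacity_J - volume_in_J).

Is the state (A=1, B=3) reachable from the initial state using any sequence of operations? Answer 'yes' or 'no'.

BFS explored all 24 reachable states.
Reachable set includes: (0,0), (0,1), (0,2), (0,3), (0,4), (0,5), (0,6), (0,7), (1,0), (1,7), (2,0), (2,7) ...
Target (A=1, B=3) not in reachable set → no.

Answer: no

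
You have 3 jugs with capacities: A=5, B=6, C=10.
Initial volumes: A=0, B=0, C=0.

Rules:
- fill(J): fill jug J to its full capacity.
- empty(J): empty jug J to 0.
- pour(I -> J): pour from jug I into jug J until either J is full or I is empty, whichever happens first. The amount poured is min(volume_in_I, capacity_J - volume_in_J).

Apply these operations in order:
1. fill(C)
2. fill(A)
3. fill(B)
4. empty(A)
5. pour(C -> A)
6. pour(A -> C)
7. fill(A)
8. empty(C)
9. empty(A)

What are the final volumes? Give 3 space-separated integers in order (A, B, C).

Answer: 0 6 0

Derivation:
Step 1: fill(C) -> (A=0 B=0 C=10)
Step 2: fill(A) -> (A=5 B=0 C=10)
Step 3: fill(B) -> (A=5 B=6 C=10)
Step 4: empty(A) -> (A=0 B=6 C=10)
Step 5: pour(C -> A) -> (A=5 B=6 C=5)
Step 6: pour(A -> C) -> (A=0 B=6 C=10)
Step 7: fill(A) -> (A=5 B=6 C=10)
Step 8: empty(C) -> (A=5 B=6 C=0)
Step 9: empty(A) -> (A=0 B=6 C=0)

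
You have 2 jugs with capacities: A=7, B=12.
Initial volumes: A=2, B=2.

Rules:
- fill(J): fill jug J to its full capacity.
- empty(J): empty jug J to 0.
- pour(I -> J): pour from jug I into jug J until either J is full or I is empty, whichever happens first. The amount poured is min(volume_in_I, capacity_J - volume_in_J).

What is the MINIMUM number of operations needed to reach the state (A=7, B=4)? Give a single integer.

Answer: 2

Derivation:
BFS from (A=2, B=2). One shortest path:
  1. pour(A -> B) -> (A=0 B=4)
  2. fill(A) -> (A=7 B=4)
Reached target in 2 moves.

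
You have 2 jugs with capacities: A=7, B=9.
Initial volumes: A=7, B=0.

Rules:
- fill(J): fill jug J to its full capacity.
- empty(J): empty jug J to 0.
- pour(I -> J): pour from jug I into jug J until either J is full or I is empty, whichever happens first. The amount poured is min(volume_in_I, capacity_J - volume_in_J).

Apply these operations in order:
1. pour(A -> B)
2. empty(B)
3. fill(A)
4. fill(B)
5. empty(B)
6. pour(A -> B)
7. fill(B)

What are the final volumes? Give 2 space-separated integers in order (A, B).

Answer: 0 9

Derivation:
Step 1: pour(A -> B) -> (A=0 B=7)
Step 2: empty(B) -> (A=0 B=0)
Step 3: fill(A) -> (A=7 B=0)
Step 4: fill(B) -> (A=7 B=9)
Step 5: empty(B) -> (A=7 B=0)
Step 6: pour(A -> B) -> (A=0 B=7)
Step 7: fill(B) -> (A=0 B=9)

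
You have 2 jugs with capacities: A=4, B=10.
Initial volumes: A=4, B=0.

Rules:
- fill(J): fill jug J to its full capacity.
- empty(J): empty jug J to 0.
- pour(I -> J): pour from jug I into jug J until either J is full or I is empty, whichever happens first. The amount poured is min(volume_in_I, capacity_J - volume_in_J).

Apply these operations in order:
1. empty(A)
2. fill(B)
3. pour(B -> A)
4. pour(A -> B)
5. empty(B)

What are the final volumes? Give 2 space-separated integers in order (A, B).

Answer: 0 0

Derivation:
Step 1: empty(A) -> (A=0 B=0)
Step 2: fill(B) -> (A=0 B=10)
Step 3: pour(B -> A) -> (A=4 B=6)
Step 4: pour(A -> B) -> (A=0 B=10)
Step 5: empty(B) -> (A=0 B=0)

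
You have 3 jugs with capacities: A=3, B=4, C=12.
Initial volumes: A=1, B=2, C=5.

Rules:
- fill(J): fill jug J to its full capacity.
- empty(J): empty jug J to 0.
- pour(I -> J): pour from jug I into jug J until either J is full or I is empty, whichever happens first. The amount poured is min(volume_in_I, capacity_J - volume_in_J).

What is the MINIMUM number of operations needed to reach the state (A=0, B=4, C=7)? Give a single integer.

BFS from (A=1, B=2, C=5). One shortest path:
  1. empty(A) -> (A=0 B=2 C=5)
  2. pour(B -> C) -> (A=0 B=0 C=7)
  3. fill(B) -> (A=0 B=4 C=7)
Reached target in 3 moves.

Answer: 3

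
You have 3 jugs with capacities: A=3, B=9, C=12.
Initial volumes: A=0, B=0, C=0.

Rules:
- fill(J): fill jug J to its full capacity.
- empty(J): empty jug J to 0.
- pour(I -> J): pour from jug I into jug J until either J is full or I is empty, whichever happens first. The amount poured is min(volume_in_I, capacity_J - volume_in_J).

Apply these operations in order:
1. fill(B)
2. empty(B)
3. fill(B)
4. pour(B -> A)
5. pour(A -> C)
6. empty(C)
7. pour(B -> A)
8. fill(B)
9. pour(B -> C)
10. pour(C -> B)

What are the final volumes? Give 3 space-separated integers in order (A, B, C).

Answer: 3 9 0

Derivation:
Step 1: fill(B) -> (A=0 B=9 C=0)
Step 2: empty(B) -> (A=0 B=0 C=0)
Step 3: fill(B) -> (A=0 B=9 C=0)
Step 4: pour(B -> A) -> (A=3 B=6 C=0)
Step 5: pour(A -> C) -> (A=0 B=6 C=3)
Step 6: empty(C) -> (A=0 B=6 C=0)
Step 7: pour(B -> A) -> (A=3 B=3 C=0)
Step 8: fill(B) -> (A=3 B=9 C=0)
Step 9: pour(B -> C) -> (A=3 B=0 C=9)
Step 10: pour(C -> B) -> (A=3 B=9 C=0)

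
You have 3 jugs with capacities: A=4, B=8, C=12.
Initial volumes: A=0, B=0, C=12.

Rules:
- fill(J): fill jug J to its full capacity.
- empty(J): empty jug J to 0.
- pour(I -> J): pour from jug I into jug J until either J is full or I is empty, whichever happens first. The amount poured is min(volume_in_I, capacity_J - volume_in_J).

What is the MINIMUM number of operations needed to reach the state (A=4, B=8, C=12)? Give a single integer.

Answer: 2

Derivation:
BFS from (A=0, B=0, C=12). One shortest path:
  1. fill(A) -> (A=4 B=0 C=12)
  2. fill(B) -> (A=4 B=8 C=12)
Reached target in 2 moves.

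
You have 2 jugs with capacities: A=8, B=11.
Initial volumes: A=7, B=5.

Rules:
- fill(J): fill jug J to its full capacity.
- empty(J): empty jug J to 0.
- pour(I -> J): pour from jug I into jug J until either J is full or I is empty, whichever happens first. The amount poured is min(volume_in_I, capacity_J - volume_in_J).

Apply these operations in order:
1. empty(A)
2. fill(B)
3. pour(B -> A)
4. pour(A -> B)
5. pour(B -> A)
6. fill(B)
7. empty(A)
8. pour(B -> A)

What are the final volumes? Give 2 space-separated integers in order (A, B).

Answer: 8 3

Derivation:
Step 1: empty(A) -> (A=0 B=5)
Step 2: fill(B) -> (A=0 B=11)
Step 3: pour(B -> A) -> (A=8 B=3)
Step 4: pour(A -> B) -> (A=0 B=11)
Step 5: pour(B -> A) -> (A=8 B=3)
Step 6: fill(B) -> (A=8 B=11)
Step 7: empty(A) -> (A=0 B=11)
Step 8: pour(B -> A) -> (A=8 B=3)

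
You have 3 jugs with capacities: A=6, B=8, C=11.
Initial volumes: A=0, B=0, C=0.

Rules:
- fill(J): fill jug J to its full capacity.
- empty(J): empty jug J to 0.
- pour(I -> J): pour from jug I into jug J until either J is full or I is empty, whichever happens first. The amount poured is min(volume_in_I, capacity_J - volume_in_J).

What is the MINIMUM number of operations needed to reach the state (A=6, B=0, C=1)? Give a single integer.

BFS from (A=0, B=0, C=0). One shortest path:
  1. fill(A) -> (A=6 B=0 C=0)
  2. pour(A -> C) -> (A=0 B=0 C=6)
  3. fill(A) -> (A=6 B=0 C=6)
  4. pour(A -> C) -> (A=1 B=0 C=11)
  5. empty(C) -> (A=1 B=0 C=0)
  6. pour(A -> C) -> (A=0 B=0 C=1)
  7. fill(A) -> (A=6 B=0 C=1)
Reached target in 7 moves.

Answer: 7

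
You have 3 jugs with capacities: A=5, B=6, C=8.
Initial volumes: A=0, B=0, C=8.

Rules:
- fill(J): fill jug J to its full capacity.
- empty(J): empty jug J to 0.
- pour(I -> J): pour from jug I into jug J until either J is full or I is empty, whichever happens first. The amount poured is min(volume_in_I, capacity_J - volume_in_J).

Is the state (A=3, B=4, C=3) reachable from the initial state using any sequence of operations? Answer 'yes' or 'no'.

Answer: no

Derivation:
BFS explored all 238 reachable states.
Reachable set includes: (0,0,0), (0,0,1), (0,0,2), (0,0,3), (0,0,4), (0,0,5), (0,0,6), (0,0,7), (0,0,8), (0,1,0), (0,1,1), (0,1,2) ...
Target (A=3, B=4, C=3) not in reachable set → no.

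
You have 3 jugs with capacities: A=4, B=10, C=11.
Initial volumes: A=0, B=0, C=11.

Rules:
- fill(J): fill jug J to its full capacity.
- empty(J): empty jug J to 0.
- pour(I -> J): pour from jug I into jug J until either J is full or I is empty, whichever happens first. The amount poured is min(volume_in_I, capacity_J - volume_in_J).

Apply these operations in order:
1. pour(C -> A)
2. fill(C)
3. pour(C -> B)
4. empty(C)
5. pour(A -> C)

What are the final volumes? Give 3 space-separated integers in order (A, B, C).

Answer: 0 10 4

Derivation:
Step 1: pour(C -> A) -> (A=4 B=0 C=7)
Step 2: fill(C) -> (A=4 B=0 C=11)
Step 3: pour(C -> B) -> (A=4 B=10 C=1)
Step 4: empty(C) -> (A=4 B=10 C=0)
Step 5: pour(A -> C) -> (A=0 B=10 C=4)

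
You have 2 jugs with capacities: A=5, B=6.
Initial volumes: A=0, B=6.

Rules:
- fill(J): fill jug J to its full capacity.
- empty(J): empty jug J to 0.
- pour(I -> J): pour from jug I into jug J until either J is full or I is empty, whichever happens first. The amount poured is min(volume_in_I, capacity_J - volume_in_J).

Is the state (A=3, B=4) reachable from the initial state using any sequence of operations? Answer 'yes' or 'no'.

Answer: no

Derivation:
BFS explored all 22 reachable states.
Reachable set includes: (0,0), (0,1), (0,2), (0,3), (0,4), (0,5), (0,6), (1,0), (1,6), (2,0), (2,6), (3,0) ...
Target (A=3, B=4) not in reachable set → no.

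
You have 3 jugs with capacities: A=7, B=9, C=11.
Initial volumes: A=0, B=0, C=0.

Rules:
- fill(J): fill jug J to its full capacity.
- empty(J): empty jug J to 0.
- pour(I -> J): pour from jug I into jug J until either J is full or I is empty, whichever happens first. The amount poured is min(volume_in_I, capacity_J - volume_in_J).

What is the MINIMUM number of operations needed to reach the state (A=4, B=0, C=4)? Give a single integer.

BFS from (A=0, B=0, C=0). One shortest path:
  1. fill(C) -> (A=0 B=0 C=11)
  2. pour(C -> A) -> (A=7 B=0 C=4)
  3. empty(A) -> (A=0 B=0 C=4)
  4. pour(C -> B) -> (A=0 B=4 C=0)
  5. fill(C) -> (A=0 B=4 C=11)
  6. pour(C -> A) -> (A=7 B=4 C=4)
  7. empty(A) -> (A=0 B=4 C=4)
  8. pour(B -> A) -> (A=4 B=0 C=4)
Reached target in 8 moves.

Answer: 8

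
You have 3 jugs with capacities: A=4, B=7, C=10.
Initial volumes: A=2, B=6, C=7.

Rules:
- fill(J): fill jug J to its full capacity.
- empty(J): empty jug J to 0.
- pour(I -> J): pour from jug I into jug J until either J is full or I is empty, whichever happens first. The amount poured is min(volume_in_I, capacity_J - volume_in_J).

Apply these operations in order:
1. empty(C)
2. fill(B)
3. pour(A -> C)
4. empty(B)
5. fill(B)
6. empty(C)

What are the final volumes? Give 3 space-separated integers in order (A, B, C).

Answer: 0 7 0

Derivation:
Step 1: empty(C) -> (A=2 B=6 C=0)
Step 2: fill(B) -> (A=2 B=7 C=0)
Step 3: pour(A -> C) -> (A=0 B=7 C=2)
Step 4: empty(B) -> (A=0 B=0 C=2)
Step 5: fill(B) -> (A=0 B=7 C=2)
Step 6: empty(C) -> (A=0 B=7 C=0)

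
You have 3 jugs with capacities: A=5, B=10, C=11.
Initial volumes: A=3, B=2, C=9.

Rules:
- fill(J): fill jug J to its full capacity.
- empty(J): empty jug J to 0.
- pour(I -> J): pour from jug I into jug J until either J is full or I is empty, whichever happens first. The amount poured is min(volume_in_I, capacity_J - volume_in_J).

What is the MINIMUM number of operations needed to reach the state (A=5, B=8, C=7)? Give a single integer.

BFS from (A=3, B=2, C=9). One shortest path:
  1. empty(C) -> (A=3 B=2 C=0)
  2. pour(B -> C) -> (A=3 B=0 C=2)
  3. fill(B) -> (A=3 B=10 C=2)
  4. pour(B -> A) -> (A=5 B=8 C=2)
  5. pour(A -> C) -> (A=0 B=8 C=7)
  6. fill(A) -> (A=5 B=8 C=7)
Reached target in 6 moves.

Answer: 6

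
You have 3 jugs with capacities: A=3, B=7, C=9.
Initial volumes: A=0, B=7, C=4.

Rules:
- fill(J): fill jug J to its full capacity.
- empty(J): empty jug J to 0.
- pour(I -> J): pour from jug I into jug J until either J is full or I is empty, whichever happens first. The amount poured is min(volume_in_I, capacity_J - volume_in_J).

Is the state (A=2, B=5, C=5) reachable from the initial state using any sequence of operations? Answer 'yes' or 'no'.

Answer: no

Derivation:
BFS explored all 224 reachable states.
Reachable set includes: (0,0,0), (0,0,1), (0,0,2), (0,0,3), (0,0,4), (0,0,5), (0,0,6), (0,0,7), (0,0,8), (0,0,9), (0,1,0), (0,1,1) ...
Target (A=2, B=5, C=5) not in reachable set → no.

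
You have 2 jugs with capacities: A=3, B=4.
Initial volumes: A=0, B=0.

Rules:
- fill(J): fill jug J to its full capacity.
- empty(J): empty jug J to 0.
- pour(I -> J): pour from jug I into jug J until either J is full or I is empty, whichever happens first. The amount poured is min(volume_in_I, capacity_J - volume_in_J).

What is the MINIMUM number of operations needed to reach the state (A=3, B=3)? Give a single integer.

Answer: 3

Derivation:
BFS from (A=0, B=0). One shortest path:
  1. fill(A) -> (A=3 B=0)
  2. pour(A -> B) -> (A=0 B=3)
  3. fill(A) -> (A=3 B=3)
Reached target in 3 moves.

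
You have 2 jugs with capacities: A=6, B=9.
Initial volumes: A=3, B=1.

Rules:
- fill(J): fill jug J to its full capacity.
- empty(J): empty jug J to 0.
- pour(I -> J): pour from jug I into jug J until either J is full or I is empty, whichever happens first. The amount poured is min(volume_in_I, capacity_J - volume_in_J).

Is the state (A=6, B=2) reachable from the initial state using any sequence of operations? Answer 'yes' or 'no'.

Answer: no

Derivation:
BFS explored all 21 reachable states.
Reachable set includes: (0,0), (0,1), (0,3), (0,4), (0,6), (0,7), (0,9), (1,0), (1,9), (3,0), (3,1), (3,9) ...
Target (A=6, B=2) not in reachable set → no.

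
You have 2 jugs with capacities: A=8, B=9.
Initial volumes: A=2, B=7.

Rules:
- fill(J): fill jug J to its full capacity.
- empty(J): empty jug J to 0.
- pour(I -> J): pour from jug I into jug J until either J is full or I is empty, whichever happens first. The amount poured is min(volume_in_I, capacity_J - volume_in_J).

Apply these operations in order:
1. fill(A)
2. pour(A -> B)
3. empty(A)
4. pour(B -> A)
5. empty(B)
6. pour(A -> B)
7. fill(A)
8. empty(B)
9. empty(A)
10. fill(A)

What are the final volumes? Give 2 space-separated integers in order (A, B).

Step 1: fill(A) -> (A=8 B=7)
Step 2: pour(A -> B) -> (A=6 B=9)
Step 3: empty(A) -> (A=0 B=9)
Step 4: pour(B -> A) -> (A=8 B=1)
Step 5: empty(B) -> (A=8 B=0)
Step 6: pour(A -> B) -> (A=0 B=8)
Step 7: fill(A) -> (A=8 B=8)
Step 8: empty(B) -> (A=8 B=0)
Step 9: empty(A) -> (A=0 B=0)
Step 10: fill(A) -> (A=8 B=0)

Answer: 8 0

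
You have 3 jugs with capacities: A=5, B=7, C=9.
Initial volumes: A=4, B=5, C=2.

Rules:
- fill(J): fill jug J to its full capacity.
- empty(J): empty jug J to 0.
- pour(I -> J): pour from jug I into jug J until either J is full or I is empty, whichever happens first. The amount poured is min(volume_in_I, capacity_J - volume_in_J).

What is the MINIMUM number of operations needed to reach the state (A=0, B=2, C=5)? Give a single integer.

Answer: 4

Derivation:
BFS from (A=4, B=5, C=2). One shortest path:
  1. fill(A) -> (A=5 B=5 C=2)
  2. empty(B) -> (A=5 B=0 C=2)
  3. pour(C -> B) -> (A=5 B=2 C=0)
  4. pour(A -> C) -> (A=0 B=2 C=5)
Reached target in 4 moves.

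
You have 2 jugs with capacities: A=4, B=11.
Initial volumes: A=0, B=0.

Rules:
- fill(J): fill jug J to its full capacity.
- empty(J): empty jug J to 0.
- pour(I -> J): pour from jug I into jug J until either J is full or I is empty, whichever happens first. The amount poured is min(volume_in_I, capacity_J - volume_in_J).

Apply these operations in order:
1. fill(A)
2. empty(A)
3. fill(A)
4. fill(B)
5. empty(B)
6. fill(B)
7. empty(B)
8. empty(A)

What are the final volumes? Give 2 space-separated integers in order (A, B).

Step 1: fill(A) -> (A=4 B=0)
Step 2: empty(A) -> (A=0 B=0)
Step 3: fill(A) -> (A=4 B=0)
Step 4: fill(B) -> (A=4 B=11)
Step 5: empty(B) -> (A=4 B=0)
Step 6: fill(B) -> (A=4 B=11)
Step 7: empty(B) -> (A=4 B=0)
Step 8: empty(A) -> (A=0 B=0)

Answer: 0 0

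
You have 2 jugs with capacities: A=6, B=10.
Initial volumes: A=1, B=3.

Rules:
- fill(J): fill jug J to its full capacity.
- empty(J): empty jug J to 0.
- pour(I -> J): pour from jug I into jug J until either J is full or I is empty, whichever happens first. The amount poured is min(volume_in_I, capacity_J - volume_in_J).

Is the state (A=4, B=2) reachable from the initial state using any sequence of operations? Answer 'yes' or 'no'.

Answer: no

Derivation:
BFS explored all 33 reachable states.
Reachable set includes: (0,0), (0,1), (0,2), (0,3), (0,4), (0,5), (0,6), (0,7), (0,8), (0,9), (0,10), (1,0) ...
Target (A=4, B=2) not in reachable set → no.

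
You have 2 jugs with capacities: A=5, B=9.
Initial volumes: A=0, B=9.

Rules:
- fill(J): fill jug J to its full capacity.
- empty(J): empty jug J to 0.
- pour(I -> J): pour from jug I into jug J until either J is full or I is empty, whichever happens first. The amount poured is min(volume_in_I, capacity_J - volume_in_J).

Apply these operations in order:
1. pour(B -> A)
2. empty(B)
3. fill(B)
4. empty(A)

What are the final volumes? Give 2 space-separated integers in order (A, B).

Step 1: pour(B -> A) -> (A=5 B=4)
Step 2: empty(B) -> (A=5 B=0)
Step 3: fill(B) -> (A=5 B=9)
Step 4: empty(A) -> (A=0 B=9)

Answer: 0 9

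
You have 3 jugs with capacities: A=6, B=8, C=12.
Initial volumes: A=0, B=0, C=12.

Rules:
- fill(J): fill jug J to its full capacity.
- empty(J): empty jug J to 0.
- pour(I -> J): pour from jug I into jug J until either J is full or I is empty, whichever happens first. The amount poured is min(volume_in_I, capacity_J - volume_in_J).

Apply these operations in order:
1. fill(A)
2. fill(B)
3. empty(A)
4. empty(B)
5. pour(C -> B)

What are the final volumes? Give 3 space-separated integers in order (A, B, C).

Step 1: fill(A) -> (A=6 B=0 C=12)
Step 2: fill(B) -> (A=6 B=8 C=12)
Step 3: empty(A) -> (A=0 B=8 C=12)
Step 4: empty(B) -> (A=0 B=0 C=12)
Step 5: pour(C -> B) -> (A=0 B=8 C=4)

Answer: 0 8 4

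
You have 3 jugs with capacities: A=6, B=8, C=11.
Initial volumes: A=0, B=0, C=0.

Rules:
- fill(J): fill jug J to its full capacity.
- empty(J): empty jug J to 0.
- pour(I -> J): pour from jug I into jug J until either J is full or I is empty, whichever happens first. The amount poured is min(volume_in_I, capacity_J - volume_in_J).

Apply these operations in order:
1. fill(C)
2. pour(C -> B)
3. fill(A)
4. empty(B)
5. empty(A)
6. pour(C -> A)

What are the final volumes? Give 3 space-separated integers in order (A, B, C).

Answer: 3 0 0

Derivation:
Step 1: fill(C) -> (A=0 B=0 C=11)
Step 2: pour(C -> B) -> (A=0 B=8 C=3)
Step 3: fill(A) -> (A=6 B=8 C=3)
Step 4: empty(B) -> (A=6 B=0 C=3)
Step 5: empty(A) -> (A=0 B=0 C=3)
Step 6: pour(C -> A) -> (A=3 B=0 C=0)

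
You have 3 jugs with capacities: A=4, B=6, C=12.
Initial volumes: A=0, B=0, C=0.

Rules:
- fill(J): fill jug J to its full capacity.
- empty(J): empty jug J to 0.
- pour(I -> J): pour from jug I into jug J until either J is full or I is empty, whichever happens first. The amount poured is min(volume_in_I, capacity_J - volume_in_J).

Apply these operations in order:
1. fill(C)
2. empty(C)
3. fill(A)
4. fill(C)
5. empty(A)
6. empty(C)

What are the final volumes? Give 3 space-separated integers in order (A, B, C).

Answer: 0 0 0

Derivation:
Step 1: fill(C) -> (A=0 B=0 C=12)
Step 2: empty(C) -> (A=0 B=0 C=0)
Step 3: fill(A) -> (A=4 B=0 C=0)
Step 4: fill(C) -> (A=4 B=0 C=12)
Step 5: empty(A) -> (A=0 B=0 C=12)
Step 6: empty(C) -> (A=0 B=0 C=0)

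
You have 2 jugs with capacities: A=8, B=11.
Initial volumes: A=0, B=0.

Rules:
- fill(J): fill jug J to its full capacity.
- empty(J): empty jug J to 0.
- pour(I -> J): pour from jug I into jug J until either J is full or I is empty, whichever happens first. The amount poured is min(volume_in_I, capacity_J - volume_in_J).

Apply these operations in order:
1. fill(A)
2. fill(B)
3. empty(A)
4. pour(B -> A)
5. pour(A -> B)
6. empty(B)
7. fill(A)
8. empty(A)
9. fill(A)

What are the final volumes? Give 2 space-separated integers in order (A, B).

Answer: 8 0

Derivation:
Step 1: fill(A) -> (A=8 B=0)
Step 2: fill(B) -> (A=8 B=11)
Step 3: empty(A) -> (A=0 B=11)
Step 4: pour(B -> A) -> (A=8 B=3)
Step 5: pour(A -> B) -> (A=0 B=11)
Step 6: empty(B) -> (A=0 B=0)
Step 7: fill(A) -> (A=8 B=0)
Step 8: empty(A) -> (A=0 B=0)
Step 9: fill(A) -> (A=8 B=0)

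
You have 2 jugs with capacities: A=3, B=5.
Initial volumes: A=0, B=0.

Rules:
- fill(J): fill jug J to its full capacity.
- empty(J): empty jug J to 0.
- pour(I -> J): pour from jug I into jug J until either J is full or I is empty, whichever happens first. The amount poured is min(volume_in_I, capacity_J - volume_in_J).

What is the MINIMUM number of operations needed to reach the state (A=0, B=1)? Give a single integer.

Answer: 6

Derivation:
BFS from (A=0, B=0). One shortest path:
  1. fill(A) -> (A=3 B=0)
  2. pour(A -> B) -> (A=0 B=3)
  3. fill(A) -> (A=3 B=3)
  4. pour(A -> B) -> (A=1 B=5)
  5. empty(B) -> (A=1 B=0)
  6. pour(A -> B) -> (A=0 B=1)
Reached target in 6 moves.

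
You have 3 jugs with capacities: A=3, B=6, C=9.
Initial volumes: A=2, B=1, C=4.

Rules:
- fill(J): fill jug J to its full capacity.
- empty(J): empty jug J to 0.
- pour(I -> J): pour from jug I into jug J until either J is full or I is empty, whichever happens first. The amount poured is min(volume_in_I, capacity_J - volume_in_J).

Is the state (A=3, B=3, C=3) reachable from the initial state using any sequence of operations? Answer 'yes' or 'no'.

Answer: yes

Derivation:
BFS from (A=2, B=1, C=4):
  1. fill(B) -> (A=2 B=6 C=4)
  2. pour(C -> A) -> (A=3 B=6 C=3)
  3. empty(A) -> (A=0 B=6 C=3)
  4. pour(B -> A) -> (A=3 B=3 C=3)
Target reached → yes.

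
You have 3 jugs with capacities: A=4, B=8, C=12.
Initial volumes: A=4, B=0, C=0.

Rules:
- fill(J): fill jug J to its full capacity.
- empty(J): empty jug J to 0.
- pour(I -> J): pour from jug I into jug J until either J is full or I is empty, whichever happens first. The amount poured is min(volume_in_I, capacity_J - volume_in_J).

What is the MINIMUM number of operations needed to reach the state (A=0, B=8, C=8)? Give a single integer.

Answer: 3

Derivation:
BFS from (A=4, B=0, C=0). One shortest path:
  1. fill(C) -> (A=4 B=0 C=12)
  2. pour(A -> B) -> (A=0 B=4 C=12)
  3. pour(C -> B) -> (A=0 B=8 C=8)
Reached target in 3 moves.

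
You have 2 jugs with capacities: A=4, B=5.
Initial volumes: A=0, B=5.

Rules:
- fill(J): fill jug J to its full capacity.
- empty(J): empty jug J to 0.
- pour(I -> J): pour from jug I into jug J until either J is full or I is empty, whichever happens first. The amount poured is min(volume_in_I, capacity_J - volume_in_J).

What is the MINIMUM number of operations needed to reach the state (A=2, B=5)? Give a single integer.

BFS from (A=0, B=5). One shortest path:
  1. pour(B -> A) -> (A=4 B=1)
  2. empty(A) -> (A=0 B=1)
  3. pour(B -> A) -> (A=1 B=0)
  4. fill(B) -> (A=1 B=5)
  5. pour(B -> A) -> (A=4 B=2)
  6. empty(A) -> (A=0 B=2)
  7. pour(B -> A) -> (A=2 B=0)
  8. fill(B) -> (A=2 B=5)
Reached target in 8 moves.

Answer: 8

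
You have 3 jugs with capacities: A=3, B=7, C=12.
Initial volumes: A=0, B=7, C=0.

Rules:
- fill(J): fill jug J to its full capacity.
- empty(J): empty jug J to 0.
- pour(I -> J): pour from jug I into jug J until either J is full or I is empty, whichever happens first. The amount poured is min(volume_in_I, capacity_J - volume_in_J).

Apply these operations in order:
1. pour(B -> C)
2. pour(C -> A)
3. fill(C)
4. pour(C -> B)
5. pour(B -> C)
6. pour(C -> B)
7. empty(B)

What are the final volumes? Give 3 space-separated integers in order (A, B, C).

Answer: 3 0 5

Derivation:
Step 1: pour(B -> C) -> (A=0 B=0 C=7)
Step 2: pour(C -> A) -> (A=3 B=0 C=4)
Step 3: fill(C) -> (A=3 B=0 C=12)
Step 4: pour(C -> B) -> (A=3 B=7 C=5)
Step 5: pour(B -> C) -> (A=3 B=0 C=12)
Step 6: pour(C -> B) -> (A=3 B=7 C=5)
Step 7: empty(B) -> (A=3 B=0 C=5)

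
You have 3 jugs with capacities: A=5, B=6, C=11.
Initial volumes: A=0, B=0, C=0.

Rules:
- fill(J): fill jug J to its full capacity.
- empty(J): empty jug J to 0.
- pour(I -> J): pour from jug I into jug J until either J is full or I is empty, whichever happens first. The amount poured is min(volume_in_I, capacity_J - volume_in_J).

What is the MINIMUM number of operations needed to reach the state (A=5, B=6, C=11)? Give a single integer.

Answer: 3

Derivation:
BFS from (A=0, B=0, C=0). One shortest path:
  1. fill(A) -> (A=5 B=0 C=0)
  2. fill(B) -> (A=5 B=6 C=0)
  3. fill(C) -> (A=5 B=6 C=11)
Reached target in 3 moves.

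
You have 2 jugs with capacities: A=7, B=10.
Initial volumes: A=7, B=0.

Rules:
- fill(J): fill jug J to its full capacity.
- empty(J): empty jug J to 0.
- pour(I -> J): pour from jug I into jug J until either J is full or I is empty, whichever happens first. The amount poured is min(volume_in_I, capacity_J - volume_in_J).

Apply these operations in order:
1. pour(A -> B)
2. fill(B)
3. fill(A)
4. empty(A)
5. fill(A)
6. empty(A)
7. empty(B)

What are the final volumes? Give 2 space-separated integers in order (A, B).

Step 1: pour(A -> B) -> (A=0 B=7)
Step 2: fill(B) -> (A=0 B=10)
Step 3: fill(A) -> (A=7 B=10)
Step 4: empty(A) -> (A=0 B=10)
Step 5: fill(A) -> (A=7 B=10)
Step 6: empty(A) -> (A=0 B=10)
Step 7: empty(B) -> (A=0 B=0)

Answer: 0 0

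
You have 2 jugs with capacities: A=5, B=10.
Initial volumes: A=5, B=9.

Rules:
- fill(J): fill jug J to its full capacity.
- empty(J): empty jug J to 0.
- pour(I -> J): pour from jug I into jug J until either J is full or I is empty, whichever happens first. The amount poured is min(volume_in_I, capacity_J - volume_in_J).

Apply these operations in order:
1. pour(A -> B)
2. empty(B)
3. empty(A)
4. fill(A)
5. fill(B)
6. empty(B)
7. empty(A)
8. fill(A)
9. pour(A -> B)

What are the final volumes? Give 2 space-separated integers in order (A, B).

Answer: 0 5

Derivation:
Step 1: pour(A -> B) -> (A=4 B=10)
Step 2: empty(B) -> (A=4 B=0)
Step 3: empty(A) -> (A=0 B=0)
Step 4: fill(A) -> (A=5 B=0)
Step 5: fill(B) -> (A=5 B=10)
Step 6: empty(B) -> (A=5 B=0)
Step 7: empty(A) -> (A=0 B=0)
Step 8: fill(A) -> (A=5 B=0)
Step 9: pour(A -> B) -> (A=0 B=5)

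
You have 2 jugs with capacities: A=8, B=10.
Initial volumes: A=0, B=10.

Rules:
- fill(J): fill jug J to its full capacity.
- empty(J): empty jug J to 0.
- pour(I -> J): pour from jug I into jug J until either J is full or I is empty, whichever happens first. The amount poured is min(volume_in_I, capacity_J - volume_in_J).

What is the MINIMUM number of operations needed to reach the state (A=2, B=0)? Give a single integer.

Answer: 3

Derivation:
BFS from (A=0, B=10). One shortest path:
  1. pour(B -> A) -> (A=8 B=2)
  2. empty(A) -> (A=0 B=2)
  3. pour(B -> A) -> (A=2 B=0)
Reached target in 3 moves.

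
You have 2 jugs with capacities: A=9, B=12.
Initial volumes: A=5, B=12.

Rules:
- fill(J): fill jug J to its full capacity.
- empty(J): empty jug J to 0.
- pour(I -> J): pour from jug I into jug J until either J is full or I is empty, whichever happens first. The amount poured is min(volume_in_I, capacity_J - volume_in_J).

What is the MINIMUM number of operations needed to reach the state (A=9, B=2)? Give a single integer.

BFS from (A=5, B=12). One shortest path:
  1. empty(B) -> (A=5 B=0)
  2. pour(A -> B) -> (A=0 B=5)
  3. fill(A) -> (A=9 B=5)
  4. pour(A -> B) -> (A=2 B=12)
  5. empty(B) -> (A=2 B=0)
  6. pour(A -> B) -> (A=0 B=2)
  7. fill(A) -> (A=9 B=2)
Reached target in 7 moves.

Answer: 7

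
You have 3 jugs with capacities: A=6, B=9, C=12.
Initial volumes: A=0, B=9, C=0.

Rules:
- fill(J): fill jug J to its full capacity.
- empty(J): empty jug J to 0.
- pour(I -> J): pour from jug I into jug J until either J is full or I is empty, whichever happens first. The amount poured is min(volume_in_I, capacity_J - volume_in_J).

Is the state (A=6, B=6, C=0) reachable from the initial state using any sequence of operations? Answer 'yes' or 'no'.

BFS from (A=0, B=9, C=0):
  1. fill(A) -> (A=6 B=9 C=0)
  2. empty(B) -> (A=6 B=0 C=0)
  3. pour(A -> B) -> (A=0 B=6 C=0)
  4. fill(A) -> (A=6 B=6 C=0)
Target reached → yes.

Answer: yes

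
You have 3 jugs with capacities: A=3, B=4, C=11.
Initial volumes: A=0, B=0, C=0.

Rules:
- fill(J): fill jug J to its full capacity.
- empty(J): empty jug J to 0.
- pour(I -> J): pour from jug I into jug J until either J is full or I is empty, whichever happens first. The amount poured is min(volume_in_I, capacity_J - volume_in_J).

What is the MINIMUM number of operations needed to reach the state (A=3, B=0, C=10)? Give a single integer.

BFS from (A=0, B=0, C=0). One shortest path:
  1. fill(A) -> (A=3 B=0 C=0)
  2. fill(C) -> (A=3 B=0 C=11)
  3. pour(A -> B) -> (A=0 B=3 C=11)
  4. fill(A) -> (A=3 B=3 C=11)
  5. pour(C -> B) -> (A=3 B=4 C=10)
  6. empty(B) -> (A=3 B=0 C=10)
Reached target in 6 moves.

Answer: 6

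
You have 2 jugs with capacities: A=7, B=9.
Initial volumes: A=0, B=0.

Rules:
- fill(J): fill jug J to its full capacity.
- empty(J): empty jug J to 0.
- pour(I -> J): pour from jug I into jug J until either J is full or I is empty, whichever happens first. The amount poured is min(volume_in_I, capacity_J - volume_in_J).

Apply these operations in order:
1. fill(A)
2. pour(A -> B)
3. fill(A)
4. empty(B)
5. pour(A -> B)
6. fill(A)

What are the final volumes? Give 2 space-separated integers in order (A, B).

Answer: 7 7

Derivation:
Step 1: fill(A) -> (A=7 B=0)
Step 2: pour(A -> B) -> (A=0 B=7)
Step 3: fill(A) -> (A=7 B=7)
Step 4: empty(B) -> (A=7 B=0)
Step 5: pour(A -> B) -> (A=0 B=7)
Step 6: fill(A) -> (A=7 B=7)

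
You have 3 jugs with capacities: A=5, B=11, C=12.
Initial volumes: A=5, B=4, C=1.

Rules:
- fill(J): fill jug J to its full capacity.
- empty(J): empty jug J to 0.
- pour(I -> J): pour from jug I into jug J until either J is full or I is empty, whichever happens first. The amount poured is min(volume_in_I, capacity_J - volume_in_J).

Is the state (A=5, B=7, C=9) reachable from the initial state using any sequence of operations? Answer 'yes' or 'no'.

BFS from (A=5, B=4, C=1):
  1. pour(A -> B) -> (A=0 B=9 C=1)
  2. pour(C -> A) -> (A=1 B=9 C=0)
  3. pour(B -> C) -> (A=1 B=0 C=9)
  4. fill(B) -> (A=1 B=11 C=9)
  5. pour(B -> A) -> (A=5 B=7 C=9)
Target reached → yes.

Answer: yes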